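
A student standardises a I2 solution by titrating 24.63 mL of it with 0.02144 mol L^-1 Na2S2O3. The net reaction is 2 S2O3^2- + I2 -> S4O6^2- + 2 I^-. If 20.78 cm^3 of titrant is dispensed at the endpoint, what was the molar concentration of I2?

n(Na2S2O3) = 0.02144 x 0.02078 = 0.0004455 mol.
From the balanced equation, 2 mol Na2S2O3 reacts with 1 mol I2, so n(I2) = 0.0004455 x 1/2 = 0.0002228 mol.
[I2] = 0.0002228 / 0.02463 L = 0.00904 M.

0.00904 M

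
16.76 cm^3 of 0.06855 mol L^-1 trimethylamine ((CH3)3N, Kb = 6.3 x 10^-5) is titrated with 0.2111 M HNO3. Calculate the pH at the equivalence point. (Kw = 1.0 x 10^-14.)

5.54

n((CH3)3N) = 0.06855 x 0.01676 = 0.001149 mol; V(HNO3) at equivalence = 0.001149/0.2111 = 0.005442 L.
At equivalence the base is fully converted to (CH3)3NH+; total volume = 0.02220 L, so [(CH3)3NH+] = 0.001149/0.02220 = 0.05175 M.
Ka((CH3)3NH+) = Kw/Kb = 1.0e-14 / 6.3 x 10^-5 = 1.59e-10.
[H^+] = sqrt(Ka x [(CH3)3NH+]) = sqrt(1.59e-10 x 0.05175) = 2.87e-6 M.
pH = -log(2.87e-6) = 5.54.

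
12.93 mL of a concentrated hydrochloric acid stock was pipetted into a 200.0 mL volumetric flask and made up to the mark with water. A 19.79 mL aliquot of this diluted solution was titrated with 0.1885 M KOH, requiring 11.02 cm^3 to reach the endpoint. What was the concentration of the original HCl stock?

n(KOH) = 0.1885 x 0.01102 = 0.002077 mol.
n(HCl) in the aliquot = 0.002077 mol.
[diluted HCl] = 0.002077 / 0.01979 = 0.1050 M.
Dilution factor = 200.0/12.93 = 15.47, so [stock] = 0.1050 x 15.47 = 1.62 M.

1.62 M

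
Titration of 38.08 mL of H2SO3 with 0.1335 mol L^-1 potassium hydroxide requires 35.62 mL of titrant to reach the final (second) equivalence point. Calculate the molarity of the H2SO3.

n(KOH) = 0.1335 x 0.03562 = 0.004755 mol.
At the final (second) equivalence point, 2 mol OH^- react per mol H2SO3, so n(H2SO3) = 0.004755 / 2 = 0.002378 mol.
[H2SO3] = 0.002378 / 0.03808 L = 0.0624 M.

0.0624 M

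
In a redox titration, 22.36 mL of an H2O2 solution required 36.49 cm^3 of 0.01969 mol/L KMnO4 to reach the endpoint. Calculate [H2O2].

n(KMnO4) = 0.01969 x 0.03649 = 0.0007185 mol.
From the balanced equation, 2 mol KMnO4 reacts with 5 mol H2O2, so n(H2O2) = 0.0007185 x 5/2 = 0.001796 mol.
[H2O2] = 0.001796 / 0.02236 L = 0.0803 M.

0.0803 M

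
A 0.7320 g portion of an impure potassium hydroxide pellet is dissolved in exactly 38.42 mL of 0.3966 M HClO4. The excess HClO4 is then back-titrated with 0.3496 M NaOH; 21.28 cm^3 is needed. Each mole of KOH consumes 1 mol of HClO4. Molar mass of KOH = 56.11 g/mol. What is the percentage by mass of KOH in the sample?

Total n(HClO4) added = 0.3966 x 0.03842 = 0.01524 mol.
n(NaOH) used = 0.3496 x 0.02128 = 0.007439 mol, which equals the excess n(HClO4).
So n(HClO4) consumed by the sample = 0.01524 - 0.007439 = 0.007798 mol.
n(KOH) = 0.007798 / 1 = 0.007798 mol.
mass KOH = 0.007798 x 56.11 = 0.4375 g, so %KOH = 0.4375/0.7320 x 100 = 59.8%.

59.8%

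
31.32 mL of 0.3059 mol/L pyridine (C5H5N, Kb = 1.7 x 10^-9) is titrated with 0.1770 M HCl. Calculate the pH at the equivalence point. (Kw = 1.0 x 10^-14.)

3.09

n(C5H5N) = 0.3059 x 0.03132 = 0.009581 mol; V(HCl) at equivalence = 0.009581/0.1770 = 0.05413 L.
At equivalence the base is fully converted to C5H5NH+; total volume = 0.08545 L, so [C5H5NH+] = 0.009581/0.08545 = 0.1121 M.
Ka(C5H5NH+) = Kw/Kb = 1.0e-14 / 1.7 x 10^-9 = 5.88e-6.
[H^+] = sqrt(Ka x [C5H5NH+]) = sqrt(5.88e-6 x 0.1121) = 0.000812 M.
pH = -log(0.000812) = 3.09.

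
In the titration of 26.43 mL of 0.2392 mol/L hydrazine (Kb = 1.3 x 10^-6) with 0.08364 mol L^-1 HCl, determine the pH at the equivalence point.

4.66

n(N2H4) = 0.2392 x 0.02643 = 0.006322 mol; V(HCl) at equivalence = 0.006322/0.08364 = 0.07559 L.
At equivalence the base is fully converted to N2H5+; total volume = 0.1020 L, so [N2H5+] = 0.006322/0.1020 = 0.06197 M.
Ka(N2H5+) = Kw/Kb = 1.0e-14 / 1.3 x 10^-6 = 7.69e-9.
[H^+] = sqrt(Ka x [N2H5+]) = sqrt(7.69e-9 x 0.06197) = 2.18e-5 M.
pH = -log(2.18e-5) = 4.66.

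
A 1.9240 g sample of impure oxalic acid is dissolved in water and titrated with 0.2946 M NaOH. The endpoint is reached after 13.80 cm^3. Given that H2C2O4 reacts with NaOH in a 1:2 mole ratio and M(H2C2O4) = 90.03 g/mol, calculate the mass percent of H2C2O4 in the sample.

n(NaOH) = 0.2946 x 0.01380 = 0.004065 mol.
n(H2C2O4) = 0.004065 / 2 = 0.002033 mol.
mass of H2C2O4 = 0.002033 x 90.03 = 0.1830 g.
% purity = 0.1830 / 1.9240 x 100 = 9.51%.

9.51%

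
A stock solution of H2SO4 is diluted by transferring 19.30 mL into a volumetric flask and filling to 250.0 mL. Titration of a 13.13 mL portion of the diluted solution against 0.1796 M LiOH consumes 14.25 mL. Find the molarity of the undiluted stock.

n(LiOH) = 0.1796 x 0.01425 = 0.002559 mol.
n(H2SO4) in the aliquot = 0.002559 x 1/2 = 0.001280 mol.
[diluted H2SO4] = 0.001280 / 0.01313 = 0.09746 M.
Dilution factor = 250.0/19.30 = 12.95, so [stock] = 0.09746 x 12.95 = 1.26 M.

1.26 M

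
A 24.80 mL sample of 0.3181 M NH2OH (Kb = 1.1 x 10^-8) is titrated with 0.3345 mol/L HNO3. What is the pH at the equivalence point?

3.41

n(NH2OH) = 0.3181 x 0.02480 = 0.007889 mol; V(HNO3) at equivalence = 0.007889/0.3345 = 0.02358 L.
At equivalence the base is fully converted to NH3OH+; total volume = 0.04838 L, so [NH3OH+] = 0.007889/0.04838 = 0.1630 M.
Ka(NH3OH+) = Kw/Kb = 1.0e-14 / 1.1 x 10^-8 = 9.09e-7.
[H^+] = sqrt(Ka x [NH3OH+]) = sqrt(9.09e-7 x 0.1630) = 0.000385 M.
pH = -log(0.000385) = 3.41.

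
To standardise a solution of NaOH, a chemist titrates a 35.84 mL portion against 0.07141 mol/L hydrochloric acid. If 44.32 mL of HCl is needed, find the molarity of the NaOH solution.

n(HCl) delivered = 0.07141 x 0.04432 = 0.003165 mol.
For a 1:1 reaction, n(NaOH) = 0.003165 mol.
[NaOH] = 0.003165 mol / 0.03584 L = 0.0883 M.

0.0883 M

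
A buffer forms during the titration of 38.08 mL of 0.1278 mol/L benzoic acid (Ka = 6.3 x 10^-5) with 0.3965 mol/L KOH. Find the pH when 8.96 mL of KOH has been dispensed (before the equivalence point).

4.63

Initial n(C6H5COOH) = 0.1278 x 0.03808 = 0.004867 mol.
n(KOH) added = 0.3965 x 0.008960 = 0.003553 mol, converting that many moles of C6H5COOH to C6H5COO-.
Remaining n(C6H5COOH) = 0.001314 mol; n(C6H5COO-) = 0.003553 mol.
By Henderson-Hasselbalch, pH = pKa + log([A^-]/[HA]) = 4.20 + log(0.003553/0.001314) = 4.20 + (+0.43) = 4.63.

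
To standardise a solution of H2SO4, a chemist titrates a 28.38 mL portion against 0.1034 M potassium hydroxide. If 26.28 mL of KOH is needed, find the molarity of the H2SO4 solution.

0.0479 M

n(KOH) delivered = 0.1034 x 0.02628 = 0.002717 mol.
The reaction is 1 H2SO4 + 2 KOH, so n(H2SO4) = 0.002717 x 1/2 = 0.001359 mol.
[H2SO4] = 0.001359 mol / 0.02838 L = 0.0479 M.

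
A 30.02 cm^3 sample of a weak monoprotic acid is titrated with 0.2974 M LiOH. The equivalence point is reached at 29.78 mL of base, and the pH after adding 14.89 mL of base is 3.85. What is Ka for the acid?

14.89 mL is half of the equivalence volume, so this is the half-equivalence point where [HA] = [A^-].
At half-equivalence pH = pKa, so pKa = 3.85.
Ka = 10^(-3.85) = 1.4 x 10^-4.

1.4 x 10^-4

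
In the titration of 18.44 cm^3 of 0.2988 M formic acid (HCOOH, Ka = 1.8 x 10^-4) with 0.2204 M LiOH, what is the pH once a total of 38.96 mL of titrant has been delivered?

n(acid) = 0.2988 x 0.01844 = 0.005510 mol; n(LiOH) added = 0.2204 x 0.03896 = 0.008587 mol.
Base is in excess by 0.008587 - 0.005510 = 0.003077 mol in a total volume of 0.05740 L.
[OH^-] = 0.003077/0.05740 = 0.05360 M, so pOH = 1.27 and pH = 14.00 - 1.27 = 12.73.

12.73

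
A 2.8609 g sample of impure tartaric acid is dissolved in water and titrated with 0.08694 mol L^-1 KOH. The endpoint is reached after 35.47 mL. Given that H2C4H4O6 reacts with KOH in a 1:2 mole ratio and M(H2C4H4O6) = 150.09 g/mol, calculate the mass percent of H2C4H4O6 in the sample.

n(KOH) = 0.08694 x 0.03547 = 0.003084 mol.
n(H2C4H4O6) = 0.003084 / 2 = 0.001542 mol.
mass of H2C4H4O6 = 0.001542 x 150.09 = 0.2314 g.
% purity = 0.2314 / 2.8609 x 100 = 8.09%.

8.09%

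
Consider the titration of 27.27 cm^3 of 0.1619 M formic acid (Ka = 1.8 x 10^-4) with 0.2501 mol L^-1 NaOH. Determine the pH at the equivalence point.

n(HCOOH) = 0.1619 x 0.02727 = 0.004415 mol; V(NaOH) at equivalence = 0.004415/0.2501 = 0.01765 L.
At equivalence all the acid is converted to HCOO-; total volume = 0.02727 + 0.01765 = 0.04492 L, so [HCOO-] = 0.004415/0.04492 = 0.09828 M.
Kb = Kw/Ka = 1.0e-14 / 1.8 x 10^-4 = 5.56e-11.
[OH^-] = sqrt(Kb x [HCOO-]) = sqrt(5.56e-11 x 0.09828) = 2.34e-6 M.
pOH = 5.63, so pH = 14.00 - 5.63 = 8.37.

8.37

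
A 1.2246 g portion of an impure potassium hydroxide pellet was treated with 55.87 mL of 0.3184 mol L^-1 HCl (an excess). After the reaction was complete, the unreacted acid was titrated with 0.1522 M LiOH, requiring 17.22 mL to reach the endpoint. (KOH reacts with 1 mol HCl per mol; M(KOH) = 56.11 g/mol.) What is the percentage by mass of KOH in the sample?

Total n(HCl) added = 0.3184 x 0.05587 = 0.01779 mol.
n(LiOH) used = 0.1522 x 0.01722 = 0.002621 mol, which equals the excess n(HCl).
So n(HCl) consumed by the sample = 0.01779 - 0.002621 = 0.01517 mol.
n(KOH) = 0.01517 / 1 = 0.01517 mol.
mass KOH = 0.01517 x 56.11 = 0.8511 g, so %KOH = 0.8511/1.2246 x 100 = 69.5%.

69.5%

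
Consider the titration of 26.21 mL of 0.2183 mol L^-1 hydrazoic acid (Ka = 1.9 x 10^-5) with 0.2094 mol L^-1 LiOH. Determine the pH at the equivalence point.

8.88

n(HN3) = 0.2183 x 0.02621 = 0.005722 mol; V(LiOH) at equivalence = 0.005722/0.2094 = 0.02732 L.
At equivalence all the acid is converted to N3-; total volume = 0.02621 + 0.02732 = 0.05353 L, so [N3-] = 0.005722/0.05353 = 0.1069 M.
Kb = Kw/Ka = 1.0e-14 / 1.9 x 10^-5 = 5.26e-10.
[OH^-] = sqrt(Kb x [N3-]) = sqrt(5.26e-10 x 0.1069) = 7.50e-6 M.
pOH = 5.12, so pH = 14.00 - 5.12 = 8.88.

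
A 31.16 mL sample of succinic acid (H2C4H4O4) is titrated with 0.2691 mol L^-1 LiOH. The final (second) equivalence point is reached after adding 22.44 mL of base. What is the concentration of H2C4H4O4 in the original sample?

0.0969 M

n(LiOH) = 0.2691 x 0.02244 = 0.006039 mol.
At the final (second) equivalence point, 2 mol OH^- react per mol H2C4H4O4, so n(H2C4H4O4) = 0.006039 / 2 = 0.003019 mol.
[H2C4H4O4] = 0.003019 / 0.03116 L = 0.0969 M.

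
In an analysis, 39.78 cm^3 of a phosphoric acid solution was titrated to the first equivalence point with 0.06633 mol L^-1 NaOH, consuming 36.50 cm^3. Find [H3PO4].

n(NaOH) = 0.06633 x 0.03650 = 0.002421 mol.
At the first equivalence point, 1 mol OH^- react per mol H3PO4, so n(H3PO4) = 0.002421 / 1 = 0.002421 mol.
[H3PO4] = 0.002421 / 0.03978 L = 0.0609 M.

0.0609 M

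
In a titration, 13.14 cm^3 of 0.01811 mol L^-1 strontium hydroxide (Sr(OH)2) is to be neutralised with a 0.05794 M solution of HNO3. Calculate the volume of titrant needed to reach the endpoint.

8.21 mL

n(Sr(OH)2) = 0.01811 mol/L x 0.01314 L = 0.0002380 mol.
The neutralisation is 1 Sr(OH)2 : 2 HNO3, so n(HNO3) = 0.0002380 x 2/1 = 0.0004759 mol.
V(HNO3) = 0.0004759 / 0.05794 = 0.008214 L = 8.21 mL.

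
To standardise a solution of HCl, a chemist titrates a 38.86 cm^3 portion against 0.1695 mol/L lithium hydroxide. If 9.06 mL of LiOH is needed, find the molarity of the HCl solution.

0.0395 M

n(LiOH) delivered = 0.1695 x 0.009060 = 0.001536 mol.
For a 1:1 reaction, n(HCl) = 0.001536 mol.
[HCl] = 0.001536 mol / 0.03886 L = 0.0395 M.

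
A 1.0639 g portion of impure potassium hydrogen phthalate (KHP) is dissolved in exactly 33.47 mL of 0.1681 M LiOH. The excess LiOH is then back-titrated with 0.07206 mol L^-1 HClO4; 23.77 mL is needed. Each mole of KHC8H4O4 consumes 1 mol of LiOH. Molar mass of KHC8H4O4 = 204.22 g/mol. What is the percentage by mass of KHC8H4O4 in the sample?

Total n(LiOH) added = 0.1681 x 0.03347 = 0.005626 mol.
n(HClO4) used = 0.07206 x 0.02377 = 0.001713 mol, which equals the excess n(LiOH).
So n(LiOH) consumed by the sample = 0.005626 - 0.001713 = 0.003913 mol.
n(KHC8H4O4) = 0.003913 / 1 = 0.003913 mol.
mass KHC8H4O4 = 0.003913 x 204.22 = 0.7992 g, so %KHC8H4O4 = 0.7992/1.0639 x 100 = 75.1%.

75.1%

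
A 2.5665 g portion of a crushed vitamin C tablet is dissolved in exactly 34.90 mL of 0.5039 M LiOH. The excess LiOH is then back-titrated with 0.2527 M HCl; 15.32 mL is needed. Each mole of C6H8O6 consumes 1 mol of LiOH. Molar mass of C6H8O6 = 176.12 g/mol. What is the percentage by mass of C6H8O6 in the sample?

94.1%

Total n(LiOH) added = 0.5039 x 0.03490 = 0.01759 mol.
n(HCl) used = 0.2527 x 0.01532 = 0.003871 mol, which equals the excess n(LiOH).
So n(LiOH) consumed by the sample = 0.01759 - 0.003871 = 0.01371 mol.
n(C6H8O6) = 0.01371 / 1 = 0.01371 mol.
mass C6H8O6 = 0.01371 x 176.12 = 2.415 g, so %C6H8O6 = 2.415/2.5665 x 100 = 94.1%.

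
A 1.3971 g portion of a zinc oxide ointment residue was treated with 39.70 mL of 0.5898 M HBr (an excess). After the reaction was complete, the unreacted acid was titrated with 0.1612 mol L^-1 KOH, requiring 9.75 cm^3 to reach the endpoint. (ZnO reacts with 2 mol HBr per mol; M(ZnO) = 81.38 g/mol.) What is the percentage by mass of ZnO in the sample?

63.6%

Total n(HBr) added = 0.5898 x 0.03970 = 0.02342 mol.
n(KOH) used = 0.1612 x 0.009750 = 0.001572 mol, which equals the excess n(HBr).
So n(HBr) consumed by the sample = 0.02342 - 0.001572 = 0.02184 mol.
n(ZnO) = 0.02184 / 2 = 0.01092 mol.
mass ZnO = 0.01092 x 81.38 = 0.8888 g, so %ZnO = 0.8888/1.3971 x 100 = 63.6%.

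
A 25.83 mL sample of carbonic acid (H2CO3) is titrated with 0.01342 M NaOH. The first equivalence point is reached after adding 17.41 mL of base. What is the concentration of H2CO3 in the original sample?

0.00905 M

n(NaOH) = 0.01342 x 0.01741 = 0.0002336 mol.
At the first equivalence point, 1 mol OH^- react per mol H2CO3, so n(H2CO3) = 0.0002336 / 1 = 0.0002336 mol.
[H2CO3] = 0.0002336 / 0.02583 L = 0.00905 M.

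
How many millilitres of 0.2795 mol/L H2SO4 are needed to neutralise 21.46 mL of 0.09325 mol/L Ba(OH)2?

n(Ba(OH)2) = 0.09325 mol/L x 0.02146 L = 0.002001 mol.
At equivalence n(H2SO4) = n(Ba(OH)2) = 0.002001 mol.
V(H2SO4) = 0.002001 / 0.2795 = 0.007160 L = 7.16 mL.

7.16 mL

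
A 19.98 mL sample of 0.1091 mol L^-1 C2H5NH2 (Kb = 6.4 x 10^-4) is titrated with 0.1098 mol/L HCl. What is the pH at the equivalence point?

6.03

n(C2H5NH2) = 0.1091 x 0.01998 = 0.002180 mol; V(HCl) at equivalence = 0.002180/0.1098 = 0.01985 L.
At equivalence the base is fully converted to C2H5NH3+; total volume = 0.03983 L, so [C2H5NH3+] = 0.002180/0.03983 = 0.05472 M.
Ka(C2H5NH3+) = Kw/Kb = 1.0e-14 / 6.4 x 10^-4 = 1.56e-11.
[H^+] = sqrt(Ka x [C2H5NH3+]) = sqrt(1.56e-11 x 0.05472) = 9.25e-7 M.
pH = -log(9.25e-7) = 6.03.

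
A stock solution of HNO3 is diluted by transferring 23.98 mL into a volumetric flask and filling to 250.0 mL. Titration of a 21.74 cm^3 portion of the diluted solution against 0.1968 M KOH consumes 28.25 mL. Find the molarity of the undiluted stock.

n(KOH) = 0.1968 x 0.02825 = 0.005560 mol.
n(HNO3) in the aliquot = 0.005560 mol.
[diluted HNO3] = 0.005560 / 0.02174 = 0.2557 M.
Dilution factor = 250.0/23.98 = 10.43, so [stock] = 0.2557 x 10.43 = 2.67 M.

2.67 M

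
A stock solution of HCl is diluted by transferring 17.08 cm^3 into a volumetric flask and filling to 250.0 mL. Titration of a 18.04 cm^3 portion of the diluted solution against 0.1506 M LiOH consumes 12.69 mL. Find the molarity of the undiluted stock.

n(LiOH) = 0.1506 x 0.01269 = 0.001911 mol.
n(HCl) in the aliquot = 0.001911 mol.
[diluted HCl] = 0.001911 / 0.01804 = 0.1059 M.
Dilution factor = 250.0/17.08 = 14.64, so [stock] = 0.1059 x 14.64 = 1.55 M.

1.55 M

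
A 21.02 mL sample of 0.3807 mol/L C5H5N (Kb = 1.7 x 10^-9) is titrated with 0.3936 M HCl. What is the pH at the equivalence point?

2.97

n(C5H5N) = 0.3807 x 0.02102 = 0.008002 mol; V(HCl) at equivalence = 0.008002/0.3936 = 0.02033 L.
At equivalence the base is fully converted to C5H5NH+; total volume = 0.04135 L, so [C5H5NH+] = 0.008002/0.04135 = 0.1935 M.
Ka(C5H5NH+) = Kw/Kb = 1.0e-14 / 1.7 x 10^-9 = 5.88e-6.
[H^+] = sqrt(Ka x [C5H5NH+]) = sqrt(5.88e-6 x 0.1935) = 0.00107 M.
pH = -log(0.00107) = 2.97.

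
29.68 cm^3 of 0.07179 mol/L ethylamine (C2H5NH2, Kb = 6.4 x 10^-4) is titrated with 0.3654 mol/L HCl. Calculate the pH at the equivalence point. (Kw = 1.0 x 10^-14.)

n(C2H5NH2) = 0.07179 x 0.02968 = 0.002131 mol; V(HCl) at equivalence = 0.002131/0.3654 = 0.005831 L.
At equivalence the base is fully converted to C2H5NH3+; total volume = 0.03551 L, so [C2H5NH3+] = 0.002131/0.03551 = 0.06000 M.
Ka(C2H5NH3+) = Kw/Kb = 1.0e-14 / 6.4 x 10^-4 = 1.56e-11.
[H^+] = sqrt(Ka x [C2H5NH3+]) = sqrt(1.56e-11 x 0.06000) = 9.68e-7 M.
pH = -log(9.68e-7) = 6.01.

6.01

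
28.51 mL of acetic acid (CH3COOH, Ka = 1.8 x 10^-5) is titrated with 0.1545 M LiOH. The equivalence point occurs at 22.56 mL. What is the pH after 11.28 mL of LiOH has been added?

11.28 mL is exactly half the equivalence volume (22.56/2), i.e. the half-equivalence point.
There, n(HA) = n(A^-), so pH = pKa = -log(1.8 x 10^-5) = 4.74.

4.74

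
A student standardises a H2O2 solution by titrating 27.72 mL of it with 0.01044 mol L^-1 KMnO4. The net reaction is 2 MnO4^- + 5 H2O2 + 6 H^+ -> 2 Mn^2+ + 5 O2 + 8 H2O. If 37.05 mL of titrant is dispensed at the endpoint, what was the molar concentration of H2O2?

n(KMnO4) = 0.01044 x 0.03705 = 0.0003868 mol.
From the balanced equation, 2 mol KMnO4 reacts with 5 mol H2O2, so n(H2O2) = 0.0003868 x 5/2 = 0.0009670 mol.
[H2O2] = 0.0009670 / 0.02772 L = 0.0349 M.

0.0349 M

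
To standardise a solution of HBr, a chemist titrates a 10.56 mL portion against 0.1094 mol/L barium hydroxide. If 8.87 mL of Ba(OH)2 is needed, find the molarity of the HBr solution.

0.184 M

n(Ba(OH)2) delivered = 0.1094 x 0.008870 = 0.0009704 mol.
The reaction is 2 HBr + 1 Ba(OH)2, so n(HBr) = 0.0009704 x 2/1 = 0.001941 mol.
[HBr] = 0.001941 mol / 0.01056 L = 0.184 M.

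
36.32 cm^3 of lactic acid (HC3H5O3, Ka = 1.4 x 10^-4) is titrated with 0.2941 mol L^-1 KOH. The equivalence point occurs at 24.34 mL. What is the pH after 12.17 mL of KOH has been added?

12.17 mL is exactly half the equivalence volume (24.34/2), i.e. the half-equivalence point.
There, n(HA) = n(A^-), so pH = pKa = -log(1.4 x 10^-4) = 3.85.

3.85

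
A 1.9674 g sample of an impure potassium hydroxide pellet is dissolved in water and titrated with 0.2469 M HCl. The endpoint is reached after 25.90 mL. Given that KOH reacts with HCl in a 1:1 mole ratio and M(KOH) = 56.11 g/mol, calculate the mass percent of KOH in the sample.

18.2%

n(HCl) = 0.2469 x 0.02590 = 0.006395 mol.
n(KOH) = 0.006395 / 1 = 0.006395 mol.
mass of KOH = 0.006395 x 56.11 = 0.3588 g.
% purity = 0.3588 / 1.9674 x 100 = 18.2%.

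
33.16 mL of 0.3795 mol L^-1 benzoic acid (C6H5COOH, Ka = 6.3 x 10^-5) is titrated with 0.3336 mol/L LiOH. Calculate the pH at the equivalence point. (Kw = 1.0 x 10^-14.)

n(C6H5COOH) = 0.3795 x 0.03316 = 0.01258 mol; V(LiOH) at equivalence = 0.01258/0.3336 = 0.03772 L.
At equivalence all the acid is converted to C6H5COO-; total volume = 0.03316 + 0.03772 = 0.07088 L, so [C6H5COO-] = 0.01258/0.07088 = 0.1775 M.
Kb = Kw/Ka = 1.0e-14 / 6.3 x 10^-5 = 1.59e-10.
[OH^-] = sqrt(Kb x [C6H5COO-]) = sqrt(1.59e-10 x 0.1775) = 5.31e-6 M.
pOH = 5.28, so pH = 14.00 - 5.28 = 8.72.

8.72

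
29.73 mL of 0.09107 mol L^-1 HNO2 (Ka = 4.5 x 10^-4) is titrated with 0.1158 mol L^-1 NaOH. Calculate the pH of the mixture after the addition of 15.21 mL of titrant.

3.62

Initial n(HNO2) = 0.09107 x 0.02973 = 0.002708 mol.
n(NaOH) added = 0.1158 x 0.01521 = 0.001761 mol, converting that many moles of HNO2 to NO2-.
Remaining n(HNO2) = 0.0009462 mol; n(NO2-) = 0.001761 mol.
By Henderson-Hasselbalch, pH = pKa + log([A^-]/[HA]) = 3.35 + log(0.001761/0.0009462) = 3.35 + (+0.27) = 3.62.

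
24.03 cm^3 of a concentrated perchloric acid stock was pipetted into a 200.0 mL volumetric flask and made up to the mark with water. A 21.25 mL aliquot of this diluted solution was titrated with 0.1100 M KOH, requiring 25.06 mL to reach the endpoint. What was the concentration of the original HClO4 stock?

n(KOH) = 0.1100 x 0.02506 = 0.002757 mol.
n(HClO4) in the aliquot = 0.002757 mol.
[diluted HClO4] = 0.002757 / 0.02125 = 0.1297 M.
Dilution factor = 200.0/24.03 = 8.323, so [stock] = 0.1297 x 8.323 = 1.08 M.

1.08 M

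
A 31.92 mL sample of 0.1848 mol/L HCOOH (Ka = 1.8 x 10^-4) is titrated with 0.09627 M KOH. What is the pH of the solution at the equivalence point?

n(HCOOH) = 0.1848 x 0.03192 = 0.005899 mol; V(KOH) at equivalence = 0.005899/0.09627 = 0.06127 L.
At equivalence all the acid is converted to HCOO-; total volume = 0.03192 + 0.06127 = 0.09319 L, so [HCOO-] = 0.005899/0.09319 = 0.06330 M.
Kb = Kw/Ka = 1.0e-14 / 1.8 x 10^-4 = 5.56e-11.
[OH^-] = sqrt(Kb x [HCOO-]) = sqrt(5.56e-11 x 0.06330) = 1.88e-6 M.
pOH = 5.73, so pH = 14.00 - 5.73 = 8.27.

8.27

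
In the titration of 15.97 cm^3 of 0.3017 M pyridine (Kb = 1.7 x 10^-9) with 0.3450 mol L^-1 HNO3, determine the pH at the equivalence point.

3.01

n(C5H5N) = 0.3017 x 0.01597 = 0.004818 mol; V(HNO3) at equivalence = 0.004818/0.3450 = 0.01397 L.
At equivalence the base is fully converted to C5H5NH+; total volume = 0.02994 L, so [C5H5NH+] = 0.004818/0.02994 = 0.1610 M.
Ka(C5H5NH+) = Kw/Kb = 1.0e-14 / 1.7 x 10^-9 = 5.88e-6.
[H^+] = sqrt(Ka x [C5H5NH+]) = sqrt(5.88e-6 x 0.1610) = 0.000973 M.
pH = -log(0.000973) = 3.01.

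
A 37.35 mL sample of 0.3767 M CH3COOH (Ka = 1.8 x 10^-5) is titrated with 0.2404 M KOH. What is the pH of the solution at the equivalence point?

8.96

n(CH3COOH) = 0.3767 x 0.03735 = 0.01407 mol; V(KOH) at equivalence = 0.01407/0.2404 = 0.05853 L.
At equivalence all the acid is converted to CH3COO-; total volume = 0.03735 + 0.05853 = 0.09588 L, so [CH3COO-] = 0.01407/0.09588 = 0.1467 M.
Kb = Kw/Ka = 1.0e-14 / 1.8 x 10^-5 = 5.56e-10.
[OH^-] = sqrt(Kb x [CH3COO-]) = sqrt(5.56e-10 x 0.1467) = 9.03e-6 M.
pOH = 5.04, so pH = 14.00 - 5.04 = 8.96.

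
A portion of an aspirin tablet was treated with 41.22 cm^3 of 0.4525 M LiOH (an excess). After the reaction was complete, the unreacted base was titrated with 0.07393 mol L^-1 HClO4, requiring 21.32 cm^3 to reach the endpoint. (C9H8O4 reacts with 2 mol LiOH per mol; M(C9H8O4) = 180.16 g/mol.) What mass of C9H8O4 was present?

Total n(LiOH) added = 0.4525 x 0.04122 = 0.01865 mol.
n(HClO4) used = 0.07393 x 0.02132 = 0.001576 mol, which equals the excess n(LiOH).
So n(LiOH) consumed by the sample = 0.01865 - 0.001576 = 0.01708 mol.
n(C9H8O4) = 0.01708 / 2 = 0.008538 mol.
mass = 0.008538 mol x 180.16 g/mol = 1.54 g.

1.54 g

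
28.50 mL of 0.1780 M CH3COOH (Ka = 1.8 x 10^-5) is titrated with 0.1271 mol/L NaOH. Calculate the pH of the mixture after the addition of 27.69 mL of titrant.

5.10

Initial n(CH3COOH) = 0.1780 x 0.02850 = 0.005073 mol.
n(NaOH) added = 0.1271 x 0.02769 = 0.003519 mol, converting that many moles of CH3COOH to CH3COO-.
Remaining n(CH3COOH) = 0.001554 mol; n(CH3COO-) = 0.003519 mol.
By Henderson-Hasselbalch, pH = pKa + log([A^-]/[HA]) = 4.74 + log(0.003519/0.001554) = 4.74 + (+0.36) = 5.10.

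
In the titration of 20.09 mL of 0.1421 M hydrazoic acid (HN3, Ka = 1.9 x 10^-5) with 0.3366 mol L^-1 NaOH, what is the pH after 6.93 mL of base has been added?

5.37

Initial n(HN3) = 0.1421 x 0.02009 = 0.002855 mol.
n(NaOH) added = 0.3366 x 0.006930 = 0.002333 mol, converting that many moles of HN3 to N3-.
Remaining n(HN3) = 0.0005222 mol; n(N3-) = 0.002333 mol.
By Henderson-Hasselbalch, pH = pKa + log([A^-]/[HA]) = 4.72 + log(0.002333/0.0005222) = 4.72 + (+0.65) = 5.37.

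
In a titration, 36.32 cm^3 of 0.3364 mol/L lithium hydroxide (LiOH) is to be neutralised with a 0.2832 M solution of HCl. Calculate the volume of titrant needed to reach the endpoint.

n(LiOH) = 0.3364 mol/L x 0.03632 L = 0.01222 mol.
At equivalence n(HCl) = n(LiOH) = 0.01222 mol.
V(HCl) = 0.01222 / 0.2832 = 0.04314 L = 43.1 mL.

43.1 mL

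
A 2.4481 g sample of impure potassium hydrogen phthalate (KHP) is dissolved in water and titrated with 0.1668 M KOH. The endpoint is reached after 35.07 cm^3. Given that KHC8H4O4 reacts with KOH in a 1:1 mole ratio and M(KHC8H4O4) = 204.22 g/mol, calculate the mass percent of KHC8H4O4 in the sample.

n(KOH) = 0.1668 x 0.03507 = 0.005850 mol.
n(KHC8H4O4) = 0.005850 / 1 = 0.005850 mol.
mass of KHC8H4O4 = 0.005850 x 204.22 = 1.195 g.
% purity = 1.195 / 2.4481 x 100 = 48.8%.

48.8%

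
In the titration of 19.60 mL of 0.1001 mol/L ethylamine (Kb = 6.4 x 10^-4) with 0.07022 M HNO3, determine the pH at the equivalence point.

n(C2H5NH2) = 0.1001 x 0.01960 = 0.001962 mol; V(HNO3) at equivalence = 0.001962/0.07022 = 0.02794 L.
At equivalence the base is fully converted to C2H5NH3+; total volume = 0.04754 L, so [C2H5NH3+] = 0.001962/0.04754 = 0.04127 M.
Ka(C2H5NH3+) = Kw/Kb = 1.0e-14 / 6.4 x 10^-4 = 1.56e-11.
[H^+] = sqrt(Ka x [C2H5NH3+]) = sqrt(1.56e-11 x 0.04127) = 8.03e-7 M.
pH = -log(8.03e-7) = 6.10.

6.10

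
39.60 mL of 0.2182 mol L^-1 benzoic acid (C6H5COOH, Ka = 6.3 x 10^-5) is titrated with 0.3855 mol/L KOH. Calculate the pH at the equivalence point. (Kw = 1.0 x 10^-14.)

8.67

n(C6H5COOH) = 0.2182 x 0.03960 = 0.008641 mol; V(KOH) at equivalence = 0.008641/0.3855 = 0.02241 L.
At equivalence all the acid is converted to C6H5COO-; total volume = 0.03960 + 0.02241 = 0.06201 L, so [C6H5COO-] = 0.008641/0.06201 = 0.1393 M.
Kb = Kw/Ka = 1.0e-14 / 6.3 x 10^-5 = 1.59e-10.
[OH^-] = sqrt(Kb x [C6H5COO-]) = sqrt(1.59e-10 x 0.1393) = 4.70e-6 M.
pOH = 5.33, so pH = 14.00 - 5.33 = 8.67.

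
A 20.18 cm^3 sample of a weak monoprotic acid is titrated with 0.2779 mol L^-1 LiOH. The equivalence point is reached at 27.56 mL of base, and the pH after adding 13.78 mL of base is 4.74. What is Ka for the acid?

1.8 x 10^-5

13.78 mL is half of the equivalence volume, so this is the half-equivalence point where [HA] = [A^-].
At half-equivalence pH = pKa, so pKa = 4.74.
Ka = 10^(-4.74) = 1.8 x 10^-5.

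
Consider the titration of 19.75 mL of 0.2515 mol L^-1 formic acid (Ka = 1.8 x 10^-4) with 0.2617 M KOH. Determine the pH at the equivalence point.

8.43

n(HCOOH) = 0.2515 x 0.01975 = 0.004967 mol; V(KOH) at equivalence = 0.004967/0.2617 = 0.01898 L.
At equivalence all the acid is converted to HCOO-; total volume = 0.01975 + 0.01898 = 0.03873 L, so [HCOO-] = 0.004967/0.03873 = 0.1282 M.
Kb = Kw/Ka = 1.0e-14 / 1.8 x 10^-4 = 5.56e-11.
[OH^-] = sqrt(Kb x [HCOO-]) = sqrt(5.56e-11 x 0.1282) = 2.67e-6 M.
pOH = 5.57, so pH = 14.00 - 5.57 = 8.43.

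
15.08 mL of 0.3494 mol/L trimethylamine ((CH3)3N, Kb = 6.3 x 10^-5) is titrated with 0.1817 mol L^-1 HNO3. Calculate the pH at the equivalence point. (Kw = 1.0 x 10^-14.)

n((CH3)3N) = 0.3494 x 0.01508 = 0.005269 mol; V(HNO3) at equivalence = 0.005269/0.1817 = 0.02900 L.
At equivalence the base is fully converted to (CH3)3NH+; total volume = 0.04408 L, so [(CH3)3NH+] = 0.005269/0.04408 = 0.1195 M.
Ka((CH3)3NH+) = Kw/Kb = 1.0e-14 / 6.3 x 10^-5 = 1.59e-10.
[H^+] = sqrt(Ka x [(CH3)3NH+]) = sqrt(1.59e-10 x 0.1195) = 4.36e-6 M.
pH = -log(4.36e-6) = 5.36.

5.36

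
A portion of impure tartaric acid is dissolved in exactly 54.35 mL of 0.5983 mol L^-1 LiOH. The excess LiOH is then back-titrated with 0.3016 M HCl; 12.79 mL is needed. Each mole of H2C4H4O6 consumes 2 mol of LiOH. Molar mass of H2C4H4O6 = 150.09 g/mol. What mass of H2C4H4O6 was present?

Total n(LiOH) added = 0.5983 x 0.05435 = 0.03252 mol.
n(HCl) used = 0.3016 x 0.01279 = 0.003857 mol, which equals the excess n(LiOH).
So n(LiOH) consumed by the sample = 0.03252 - 0.003857 = 0.02866 mol.
n(H2C4H4O6) = 0.02866 / 2 = 0.01433 mol.
mass = 0.01433 mol x 150.09 g/mol = 2.15 g.

2.15 g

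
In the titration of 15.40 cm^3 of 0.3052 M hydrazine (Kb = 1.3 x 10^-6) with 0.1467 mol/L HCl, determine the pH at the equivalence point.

n(N2H4) = 0.3052 x 0.01540 = 0.004700 mol; V(HCl) at equivalence = 0.004700/0.1467 = 0.03204 L.
At equivalence the base is fully converted to N2H5+; total volume = 0.04744 L, so [N2H5+] = 0.004700/0.04744 = 0.09908 M.
Ka(N2H5+) = Kw/Kb = 1.0e-14 / 1.3 x 10^-6 = 7.69e-9.
[H^+] = sqrt(Ka x [N2H5+]) = sqrt(7.69e-9 x 0.09908) = 2.76e-5 M.
pH = -log(2.76e-5) = 4.56.

4.56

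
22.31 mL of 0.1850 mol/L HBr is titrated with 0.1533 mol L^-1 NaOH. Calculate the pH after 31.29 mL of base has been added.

n(acid) = 0.1850 x 0.02231 = 0.004127 mol; n(NaOH) added = 0.1533 x 0.03129 = 0.004797 mol.
Base is in excess by 0.004797 - 0.004127 = 0.0006694 mol in a total volume of 0.05360 L.
[OH^-] = 0.0006694/0.05360 = 0.01249 M, so pOH = 1.90 and pH = 14.00 - 1.90 = 12.10.

12.10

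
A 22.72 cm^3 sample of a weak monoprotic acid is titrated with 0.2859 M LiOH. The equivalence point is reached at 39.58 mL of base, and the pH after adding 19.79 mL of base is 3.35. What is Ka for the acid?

4.5 x 10^-4

19.79 mL is half of the equivalence volume, so this is the half-equivalence point where [HA] = [A^-].
At half-equivalence pH = pKa, so pKa = 3.35.
Ka = 10^(-3.35) = 4.5 x 10^-4.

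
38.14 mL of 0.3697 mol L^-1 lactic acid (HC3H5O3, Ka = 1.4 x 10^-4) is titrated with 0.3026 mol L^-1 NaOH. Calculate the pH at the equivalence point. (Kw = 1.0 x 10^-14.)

8.54

n(HC3H5O3) = 0.3697 x 0.03814 = 0.01410 mol; V(NaOH) at equivalence = 0.01410/0.3026 = 0.04660 L.
At equivalence all the acid is converted to C3H5O3-; total volume = 0.03814 + 0.04660 = 0.08474 L, so [C3H5O3-] = 0.01410/0.08474 = 0.1664 M.
Kb = Kw/Ka = 1.0e-14 / 1.4 x 10^-4 = 7.14e-11.
[OH^-] = sqrt(Kb x [C3H5O3-]) = sqrt(7.14e-11 x 0.1664) = 3.45e-6 M.
pOH = 5.46, so pH = 14.00 - 5.46 = 8.54.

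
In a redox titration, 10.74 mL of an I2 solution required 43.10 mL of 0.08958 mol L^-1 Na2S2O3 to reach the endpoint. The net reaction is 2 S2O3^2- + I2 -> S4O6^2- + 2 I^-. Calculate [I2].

n(Na2S2O3) = 0.08958 x 0.04310 = 0.003861 mol.
From the balanced equation, 2 mol Na2S2O3 reacts with 1 mol I2, so n(I2) = 0.003861 x 1/2 = 0.001930 mol.
[I2] = 0.001930 / 0.01074 L = 0.180 M.

0.180 M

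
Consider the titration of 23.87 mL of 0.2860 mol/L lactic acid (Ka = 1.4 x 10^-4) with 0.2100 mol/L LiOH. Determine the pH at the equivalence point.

8.47

n(HC3H5O3) = 0.2860 x 0.02387 = 0.006827 mol; V(LiOH) at equivalence = 0.006827/0.2100 = 0.03251 L.
At equivalence all the acid is converted to C3H5O3-; total volume = 0.02387 + 0.03251 = 0.05638 L, so [C3H5O3-] = 0.006827/0.05638 = 0.1211 M.
Kb = Kw/Ka = 1.0e-14 / 1.4 x 10^-4 = 7.14e-11.
[OH^-] = sqrt(Kb x [C3H5O3-]) = sqrt(7.14e-11 x 0.1211) = 2.94e-6 M.
pOH = 5.53, so pH = 14.00 - 5.53 = 8.47.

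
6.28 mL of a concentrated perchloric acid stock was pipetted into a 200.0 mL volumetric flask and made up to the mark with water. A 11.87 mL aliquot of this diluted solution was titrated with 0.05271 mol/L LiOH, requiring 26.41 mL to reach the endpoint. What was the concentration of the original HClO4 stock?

3.73 M

n(LiOH) = 0.05271 x 0.02641 = 0.001392 mol.
n(HClO4) in the aliquot = 0.001392 mol.
[diluted HClO4] = 0.001392 / 0.01187 = 0.1173 M.
Dilution factor = 200.0/6.280 = 31.85, so [stock] = 0.1173 x 31.85 = 3.73 M.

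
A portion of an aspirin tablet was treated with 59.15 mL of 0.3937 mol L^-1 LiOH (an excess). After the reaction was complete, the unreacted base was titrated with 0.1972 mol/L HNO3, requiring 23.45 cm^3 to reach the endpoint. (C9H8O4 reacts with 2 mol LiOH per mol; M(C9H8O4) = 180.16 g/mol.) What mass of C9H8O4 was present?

1.68 g

Total n(LiOH) added = 0.3937 x 0.05915 = 0.02329 mol.
n(HNO3) used = 0.1972 x 0.02345 = 0.004624 mol, which equals the excess n(LiOH).
So n(LiOH) consumed by the sample = 0.02329 - 0.004624 = 0.01866 mol.
n(C9H8O4) = 0.01866 / 2 = 0.009332 mol.
mass = 0.009332 mol x 180.16 g/mol = 1.68 g.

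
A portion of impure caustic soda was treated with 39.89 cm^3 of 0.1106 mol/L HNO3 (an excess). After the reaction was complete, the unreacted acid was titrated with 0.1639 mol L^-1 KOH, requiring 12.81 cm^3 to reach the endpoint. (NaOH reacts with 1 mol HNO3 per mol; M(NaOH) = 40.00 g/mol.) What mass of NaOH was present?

0.0925 g

Total n(HNO3) added = 0.1106 x 0.03989 = 0.004412 mol.
n(KOH) used = 0.1639 x 0.01281 = 0.002100 mol, which equals the excess n(HNO3).
So n(HNO3) consumed by the sample = 0.004412 - 0.002100 = 0.002312 mol.
n(NaOH) = 0.002312 / 1 = 0.002312 mol.
mass = 0.002312 mol x 40.00 g/mol = 0.0925 g.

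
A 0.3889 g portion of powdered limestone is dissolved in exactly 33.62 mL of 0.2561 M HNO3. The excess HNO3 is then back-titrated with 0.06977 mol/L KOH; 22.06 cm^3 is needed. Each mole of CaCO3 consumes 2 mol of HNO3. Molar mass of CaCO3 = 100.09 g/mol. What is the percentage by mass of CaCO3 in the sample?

91.0%

Total n(HNO3) added = 0.2561 x 0.03362 = 0.008610 mol.
n(KOH) used = 0.06977 x 0.02206 = 0.001539 mol, which equals the excess n(HNO3).
So n(HNO3) consumed by the sample = 0.008610 - 0.001539 = 0.007071 mol.
n(CaCO3) = 0.007071 / 2 = 0.003535 mol.
mass CaCO3 = 0.003535 x 100.09 = 0.3539 g, so %CaCO3 = 0.3539/0.3889 x 100 = 91.0%.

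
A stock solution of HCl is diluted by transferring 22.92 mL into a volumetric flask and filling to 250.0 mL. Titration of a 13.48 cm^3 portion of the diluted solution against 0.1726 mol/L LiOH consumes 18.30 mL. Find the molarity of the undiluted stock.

2.56 M

n(LiOH) = 0.1726 x 0.01830 = 0.003159 mol.
n(HCl) in the aliquot = 0.003159 mol.
[diluted HCl] = 0.003159 / 0.01348 = 0.2343 M.
Dilution factor = 250.0/22.92 = 10.91, so [stock] = 0.2343 x 10.91 = 2.56 M.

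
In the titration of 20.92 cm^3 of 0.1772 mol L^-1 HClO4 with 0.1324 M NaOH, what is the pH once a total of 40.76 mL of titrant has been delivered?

12.44

n(acid) = 0.1772 x 0.02092 = 0.003707 mol; n(NaOH) added = 0.1324 x 0.04076 = 0.005397 mol.
Base is in excess by 0.005397 - 0.003707 = 0.001690 mol in a total volume of 0.06168 L.
[OH^-] = 0.001690/0.06168 = 0.02739 M, so pOH = 1.56 and pH = 14.00 - 1.56 = 12.44.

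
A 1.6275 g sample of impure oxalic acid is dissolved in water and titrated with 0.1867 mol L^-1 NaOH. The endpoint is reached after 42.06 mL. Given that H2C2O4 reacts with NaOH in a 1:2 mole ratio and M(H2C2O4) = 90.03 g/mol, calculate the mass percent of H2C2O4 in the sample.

21.7%

n(NaOH) = 0.1867 x 0.04206 = 0.007853 mol.
n(H2C2O4) = 0.007853 / 2 = 0.003926 mol.
mass of H2C2O4 = 0.003926 x 90.03 = 0.3535 g.
% purity = 0.3535 / 1.6275 x 100 = 21.7%.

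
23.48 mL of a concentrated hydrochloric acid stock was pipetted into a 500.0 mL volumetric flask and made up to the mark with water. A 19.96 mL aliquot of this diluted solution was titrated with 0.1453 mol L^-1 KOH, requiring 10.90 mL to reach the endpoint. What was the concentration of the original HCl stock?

n(KOH) = 0.1453 x 0.01090 = 0.001584 mol.
n(HCl) in the aliquot = 0.001584 mol.
[diluted HCl] = 0.001584 / 0.01996 = 0.07935 M.
Dilution factor = 500.0/23.48 = 21.29, so [stock] = 0.07935 x 21.29 = 1.69 M.

1.69 M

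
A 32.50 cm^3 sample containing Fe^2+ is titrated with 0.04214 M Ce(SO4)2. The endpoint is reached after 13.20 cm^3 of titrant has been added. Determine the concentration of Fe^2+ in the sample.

0.0171 M

n(Ce(SO4)2) = 0.04214 x 0.01320 = 0.0005562 mol.
From the balanced equation, 1 mol Ce(SO4)2 reacts with 1 mol Fe^2+, so n(Fe^2+) = 0.0005562 x 1/1 = 0.0005562 mol.
[Fe^2+] = 0.0005562 / 0.03250 L = 0.0171 M.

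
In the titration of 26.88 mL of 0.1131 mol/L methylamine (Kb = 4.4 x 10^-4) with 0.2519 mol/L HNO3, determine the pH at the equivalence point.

n(CH3NH2) = 0.1131 x 0.02688 = 0.003040 mol; V(HNO3) at equivalence = 0.003040/0.2519 = 0.01207 L.
At equivalence the base is fully converted to CH3NH3+; total volume = 0.03895 L, so [CH3NH3+] = 0.003040/0.03895 = 0.07805 M.
Ka(CH3NH3+) = Kw/Kb = 1.0e-14 / 4.4 x 10^-4 = 2.27e-11.
[H^+] = sqrt(Ka x [CH3NH3+]) = sqrt(2.27e-11 x 0.07805) = 1.33e-6 M.
pH = -log(1.33e-6) = 5.88.

5.88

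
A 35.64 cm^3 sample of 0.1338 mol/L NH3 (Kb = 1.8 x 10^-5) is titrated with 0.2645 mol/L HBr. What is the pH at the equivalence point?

5.15

n(NH3) = 0.1338 x 0.03564 = 0.004769 mol; V(HBr) at equivalence = 0.004769/0.2645 = 0.01803 L.
At equivalence the base is fully converted to NH4+; total volume = 0.05367 L, so [NH4+] = 0.004769/0.05367 = 0.08885 M.
Ka(NH4+) = Kw/Kb = 1.0e-14 / 1.8 x 10^-5 = 5.56e-10.
[H^+] = sqrt(Ka x [NH4+]) = sqrt(5.56e-10 x 0.08885) = 7.03e-6 M.
pH = -log(7.03e-6) = 5.15.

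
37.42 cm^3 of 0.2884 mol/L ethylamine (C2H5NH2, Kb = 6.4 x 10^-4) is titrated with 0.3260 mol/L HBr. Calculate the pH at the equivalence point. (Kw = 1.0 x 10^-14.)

n(C2H5NH2) = 0.2884 x 0.03742 = 0.01079 mol; V(HBr) at equivalence = 0.01079/0.3260 = 0.03310 L.
At equivalence the base is fully converted to C2H5NH3+; total volume = 0.07052 L, so [C2H5NH3+] = 0.01079/0.07052 = 0.1530 M.
Ka(C2H5NH3+) = Kw/Kb = 1.0e-14 / 6.4 x 10^-4 = 1.56e-11.
[H^+] = sqrt(Ka x [C2H5NH3+]) = sqrt(1.56e-11 x 0.1530) = 1.55e-6 M.
pH = -log(1.55e-6) = 5.81.

5.81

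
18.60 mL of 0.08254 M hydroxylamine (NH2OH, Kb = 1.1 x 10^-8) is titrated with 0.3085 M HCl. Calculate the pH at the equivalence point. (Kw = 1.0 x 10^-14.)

3.61

n(NH2OH) = 0.08254 x 0.01860 = 0.001535 mol; V(HCl) at equivalence = 0.001535/0.3085 = 0.004976 L.
At equivalence the base is fully converted to NH3OH+; total volume = 0.02358 L, so [NH3OH+] = 0.001535/0.02358 = 0.06512 M.
Ka(NH3OH+) = Kw/Kb = 1.0e-14 / 1.1 x 10^-8 = 9.09e-7.
[H^+] = sqrt(Ka x [NH3OH+]) = sqrt(9.09e-7 x 0.06512) = 0.000243 M.
pH = -log(0.000243) = 3.61.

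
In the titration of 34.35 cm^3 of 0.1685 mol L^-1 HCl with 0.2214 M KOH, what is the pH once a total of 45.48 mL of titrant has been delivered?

12.73

n(acid) = 0.1685 x 0.03435 = 0.005788 mol; n(KOH) added = 0.2214 x 0.04548 = 0.01007 mol.
Base is in excess by 0.01007 - 0.005788 = 0.004281 mol in a total volume of 0.07983 L.
[OH^-] = 0.004281/0.07983 = 0.05363 M, so pOH = 1.27 and pH = 14.00 - 1.27 = 12.73.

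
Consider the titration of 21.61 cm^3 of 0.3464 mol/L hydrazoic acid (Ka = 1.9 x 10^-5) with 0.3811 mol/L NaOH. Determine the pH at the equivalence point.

8.99

n(HN3) = 0.3464 x 0.02161 = 0.007486 mol; V(NaOH) at equivalence = 0.007486/0.3811 = 0.01964 L.
At equivalence all the acid is converted to N3-; total volume = 0.02161 + 0.01964 = 0.04125 L, so [N3-] = 0.007486/0.04125 = 0.1815 M.
Kb = Kw/Ka = 1.0e-14 / 1.9 x 10^-5 = 5.26e-10.
[OH^-] = sqrt(Kb x [N3-]) = sqrt(5.26e-10 x 0.1815) = 9.77e-6 M.
pOH = 5.01, so pH = 14.00 - 5.01 = 8.99.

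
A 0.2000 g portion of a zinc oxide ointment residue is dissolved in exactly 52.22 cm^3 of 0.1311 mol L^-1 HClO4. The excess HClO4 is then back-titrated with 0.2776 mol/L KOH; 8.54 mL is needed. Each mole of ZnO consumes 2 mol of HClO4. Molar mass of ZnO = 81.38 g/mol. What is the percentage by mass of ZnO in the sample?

Total n(HClO4) added = 0.1311 x 0.05222 = 0.006846 mol.
n(KOH) used = 0.2776 x 0.008540 = 0.002371 mol, which equals the excess n(HClO4).
So n(HClO4) consumed by the sample = 0.006846 - 0.002371 = 0.004475 mol.
n(ZnO) = 0.004475 / 2 = 0.002238 mol.
mass ZnO = 0.002238 x 81.38 = 0.1821 g, so %ZnO = 0.1821/0.2000 x 100 = 91.1%.

91.1%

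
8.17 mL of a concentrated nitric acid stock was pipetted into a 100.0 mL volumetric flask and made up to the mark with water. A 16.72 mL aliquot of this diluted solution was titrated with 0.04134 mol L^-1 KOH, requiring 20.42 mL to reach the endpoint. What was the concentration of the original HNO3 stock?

0.618 M

n(KOH) = 0.04134 x 0.02042 = 0.0008442 mol.
n(HNO3) in the aliquot = 0.0008442 mol.
[diluted HNO3] = 0.0008442 / 0.01672 = 0.05049 M.
Dilution factor = 100.0/8.170 = 12.24, so [stock] = 0.05049 x 12.24 = 0.618 M.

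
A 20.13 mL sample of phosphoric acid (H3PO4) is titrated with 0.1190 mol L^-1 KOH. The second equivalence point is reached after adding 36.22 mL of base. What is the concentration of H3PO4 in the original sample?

0.107 M

n(KOH) = 0.1190 x 0.03622 = 0.004310 mol.
At the second equivalence point, 2 mol OH^- react per mol H3PO4, so n(H3PO4) = 0.004310 / 2 = 0.002155 mol.
[H3PO4] = 0.002155 / 0.02013 L = 0.107 M.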